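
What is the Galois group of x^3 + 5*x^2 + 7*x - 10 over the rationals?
Gal(K/Q) = S_3 (symmetric group of order 6)

Compute the discriminant of x^3 + (5)*x^2 + (7)*x + (-10): Δ = -4147. Since Δ is not a rational square, the Galois group is not contained in A_3; it must be the full S_3 (irreducibility of the cubic rules out anything smaller).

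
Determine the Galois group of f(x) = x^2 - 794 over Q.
Gal(K/Q) = Z/2Z (cyclic of order 2)

x^2 - 794 is irreducible over Q since 794 is not a rational square. The splitting field Q(sqrt(794)) has degree 2 over Q, and its unique nontrivial automorphism is sqrt(794) ↦ -sqrt(794). Hence Gal(Q(sqrt(794))/Q) = Z/2Z.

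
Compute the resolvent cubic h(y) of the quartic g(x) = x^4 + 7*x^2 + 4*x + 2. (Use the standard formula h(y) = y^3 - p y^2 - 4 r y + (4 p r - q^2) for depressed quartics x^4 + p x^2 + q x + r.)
h(y) = y^3 - 7*y^2 - 8*y + 40

Identify coefficients: p = 7, q = 4, r = 2.
Plug into h(y) = y^3 - p y^2 - 4 r y + (4 p r - q^2):
  h(y) = y^3 - (7) y^2 - 4*(2) y + (4*(7)*(2) - (4)^2)
       = y^3 + (-7) y^2 + (-8) y + (40).
Simplifying: h(y) = y^3 - 7*y^2 - 8*y + 40.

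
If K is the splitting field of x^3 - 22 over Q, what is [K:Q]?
[K:Q] = 6

x^3 - 22 has one real root r = 22^(1/3) and two complex roots r*zeta_3, r*zeta_3^2 where zeta_3 = e^(2*pi*i/3). The splitting field is Q(r, zeta_3). [Q(r):Q] = 3 and [Q(zeta_3):Q] = 2 with gcd = 1, so [Q(r, zeta_3):Q] = 3 * 2 = 6.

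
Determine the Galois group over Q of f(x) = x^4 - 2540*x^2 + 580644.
Gal(K/Q) = Z/2Z (cyclic of order 2)

f factors as (x^2 - 2286)(x^2 - 254), so the splitting field is K = Q(sqrt(2286), sqrt(254)). The squarefree part of 2286 is 254 and the squarefree part of 254 is also 254, so sqrt(2286) and sqrt(254) are both rational multiples of sqrt(254). Hence Q(sqrt(2286)) = Q(sqrt(254)) = Q(sqrt(254)), and the splitting field collapses to a single degree-2 extension with Galois group Z/2Z.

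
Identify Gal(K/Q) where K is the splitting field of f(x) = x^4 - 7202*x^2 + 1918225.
Gal(K/Q) = Z/2Z (cyclic of order 2)

f factors as (x^2 - 277)(x^2 - 6925), so the splitting field is K = Q(sqrt(277), sqrt(6925)). The squarefree part of 277 is 277 and the squarefree part of 6925 is also 277, so sqrt(277) and sqrt(6925) are both rational multiples of sqrt(277). Hence Q(sqrt(277)) = Q(sqrt(6925)) = Q(sqrt(277)), and the splitting field collapses to a single degree-2 extension with Galois group Z/2Z.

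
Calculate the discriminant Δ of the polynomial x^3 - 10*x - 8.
Δ = 2272

For a depressed cubic x^3 + p x + q the discriminant is Δ = -4 p^3 - 27 q^2 = -4*(-10)^3 - 27*(-8)^2 = 4000 - 1728 = 2272.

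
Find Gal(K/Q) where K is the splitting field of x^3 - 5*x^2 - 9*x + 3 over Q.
Gal(K/Q) = S_3 (symmetric group of order 6)

Compute the discriminant of x^3 + (-5)*x^2 + (-9)*x + (3): Δ = 8628. Since Δ is not a rational square, the Galois group is not contained in A_3; it must be the full S_3 (irreducibility of the cubic rules out anything smaller).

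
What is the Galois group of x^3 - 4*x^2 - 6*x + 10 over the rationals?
Gal(K/Q) = S_3 (symmetric group of order 6)

Compute the discriminant of x^3 + (-4)*x^2 + (-6)*x + (10): Δ = 5620. Since Δ is not a rational square, the Galois group is not contained in A_3; it must be the full S_3 (irreducibility of the cubic rules out anything smaller).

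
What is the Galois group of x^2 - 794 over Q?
Gal(K/Q) = Z/2Z (cyclic of order 2)

x^2 - 794 is irreducible over Q since 794 is not a rational square. The splitting field Q(sqrt(794)) has degree 2 over Q, and its unique nontrivial automorphism is sqrt(794) ↦ -sqrt(794). Hence Gal(Q(sqrt(794))/Q) = Z/2Z.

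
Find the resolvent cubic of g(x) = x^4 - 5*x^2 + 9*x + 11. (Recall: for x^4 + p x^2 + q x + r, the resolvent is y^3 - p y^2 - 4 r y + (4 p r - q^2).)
h(y) = y^3 + 5*y^2 - 44*y - 301

Identify coefficients: p = -5, q = 9, r = 11.
Plug into h(y) = y^3 - p y^2 - 4 r y + (4 p r - q^2):
  h(y) = y^3 - (-5) y^2 - 4*(11) y + (4*(-5)*(11) - (9)^2)
       = y^3 + (5) y^2 + (-44) y + (-301).
Simplifying: h(y) = y^3 + 5*y^2 - 44*y - 301.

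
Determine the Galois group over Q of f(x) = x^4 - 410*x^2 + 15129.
Gal(K/Q) = Z/2Z (cyclic of order 2)

f factors as (x^2 - 369)(x^2 - 41), so the splitting field is K = Q(sqrt(369), sqrt(41)). The squarefree part of 369 is 41 and the squarefree part of 41 is also 41, so sqrt(369) and sqrt(41) are both rational multiples of sqrt(41). Hence Q(sqrt(369)) = Q(sqrt(41)) = Q(sqrt(41)), and the splitting field collapses to a single degree-2 extension with Galois group Z/2Z.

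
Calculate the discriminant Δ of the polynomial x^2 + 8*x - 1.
Δ = 68

For a quadratic a x^2 + b x + c the discriminant is Δ = b^2 - 4ac = (8)^2 - 4*(1)*(-1) = 64 - (-4) = 68.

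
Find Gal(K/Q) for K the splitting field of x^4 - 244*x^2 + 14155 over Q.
Gal(K/Q) = V_4 (Klein four-group, Z/2Z × Z/2Z)

f factors as (x^2 - 149)(x^2 - 95), so the splitting field is K = Q(sqrt(149), sqrt(95)). The elements 149, 95, 14155 are all non-squares in Q, so sqrt(149) and sqrt(95) generate independent quadratic extensions. Thus [K:Q] = 4 and Gal(K/Q) is generated by the two order-2 automorphisms sqrt(149) ↦ -sqrt(149) and sqrt(95) ↦ -sqrt(95), giving V_4.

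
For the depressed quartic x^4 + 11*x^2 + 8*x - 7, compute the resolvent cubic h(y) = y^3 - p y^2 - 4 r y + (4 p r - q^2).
h(y) = y^3 - 11*y^2 + 28*y - 372

Identify coefficients: p = 11, q = 8, r = -7.
Plug into h(y) = y^3 - p y^2 - 4 r y + (4 p r - q^2):
  h(y) = y^3 - (11) y^2 - 4*(-7) y + (4*(11)*(-7) - (8)^2)
       = y^3 + (-11) y^2 + (28) y + (-372).
Simplifying: h(y) = y^3 - 11*y^2 + 28*y - 372.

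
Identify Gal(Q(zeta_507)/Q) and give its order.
|Gal(Q(zeta_507)/Q)| = phi(507) = 312; group ≅ (Z/507Z)^* ≅ Z/2Z × Z/156Z

The n-th cyclotomic polynomial Φ_507(x) is the minimal polynomial of zeta_507 over Q and has degree phi(507) = 312. So Q(zeta_507) is a degree-312 Galois extension with Galois group (Z/507Z)^*. By CRT, (Z/507Z)^* ≅ (Z/3Z)^* × (Z/169Z)^*. Each prime-power unit group is (Z/3Z)^* ≅ Z/2Z; (Z/169Z)^* ≅ Z/156Z. Hence Gal(Q(zeta_507)/Q) ≅ Z/2Z × Z/156Z.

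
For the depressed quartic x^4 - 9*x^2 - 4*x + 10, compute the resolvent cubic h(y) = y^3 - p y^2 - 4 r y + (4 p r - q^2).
h(y) = y^3 + 9*y^2 - 40*y - 376

Identify coefficients: p = -9, q = -4, r = 10.
Plug into h(y) = y^3 - p y^2 - 4 r y + (4 p r - q^2):
  h(y) = y^3 - (-9) y^2 - 4*(10) y + (4*(-9)*(10) - (-4)^2)
       = y^3 + (9) y^2 + (-40) y + (-376).
Simplifying: h(y) = y^3 + 9*y^2 - 40*y - 376.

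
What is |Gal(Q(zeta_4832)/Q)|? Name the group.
|Gal(Q(zeta_4832)/Q)| = phi(4832) = 2400; group ≅ (Z/4832Z)^* ≅ Z/2Z × Z/8Z × Z/150Z

The n-th cyclotomic polynomial Φ_4832(x) is the minimal polynomial of zeta_4832 over Q and has degree phi(4832) = 2400. So Q(zeta_4832) is a degree-2400 Galois extension with Galois group (Z/4832Z)^*. By CRT, (Z/4832Z)^* ≅ (Z/32Z)^* × (Z/151Z)^*. Each prime-power unit group is (Z/32Z)^* ≅ Z/2Z × Z/8Z; (Z/151Z)^* ≅ Z/150Z. Hence Gal(Q(zeta_4832)/Q) ≅ Z/2Z × Z/8Z × Z/150Z.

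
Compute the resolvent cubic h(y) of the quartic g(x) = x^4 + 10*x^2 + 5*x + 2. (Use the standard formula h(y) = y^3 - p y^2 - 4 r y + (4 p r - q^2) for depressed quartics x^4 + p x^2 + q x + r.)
h(y) = y^3 - 10*y^2 - 8*y + 55

Identify coefficients: p = 10, q = 5, r = 2.
Plug into h(y) = y^3 - p y^2 - 4 r y + (4 p r - q^2):
  h(y) = y^3 - (10) y^2 - 4*(2) y + (4*(10)*(2) - (5)^2)
       = y^3 + (-10) y^2 + (-8) y + (55).
Simplifying: h(y) = y^3 - 10*y^2 - 8*y + 55.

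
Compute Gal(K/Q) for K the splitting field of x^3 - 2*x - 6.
Gal(K/Q) = S_3 (symmetric group of order 6)

Compute the discriminant of x^3 + (0)*x^2 + (-2)*x + (-6): Δ = -940. Since Δ is not a rational square, the Galois group is not contained in A_3; it must be the full S_3 (irreducibility of the cubic rules out anything smaller).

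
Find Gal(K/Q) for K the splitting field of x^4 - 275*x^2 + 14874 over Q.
Gal(K/Q) = V_4 (Klein four-group, Z/2Z × Z/2Z)

f factors as (x^2 - 74)(x^2 - 201), so the splitting field is K = Q(sqrt(74), sqrt(201)). The elements 74, 201, 14874 are all non-squares in Q, so sqrt(74) and sqrt(201) generate independent quadratic extensions. Thus [K:Q] = 4 and Gal(K/Q) is generated by the two order-2 automorphisms sqrt(74) ↦ -sqrt(74) and sqrt(201) ↦ -sqrt(201), giving V_4.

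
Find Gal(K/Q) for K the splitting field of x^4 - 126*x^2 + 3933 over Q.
Gal(K/Q) = V_4 (Klein four-group, Z/2Z × Z/2Z)

f factors as (x^2 - 57)(x^2 - 69), so the splitting field is K = Q(sqrt(57), sqrt(69)). The elements 57, 69, 3933 are all non-squares in Q, so sqrt(57) and sqrt(69) generate independent quadratic extensions. Thus [K:Q] = 4 and Gal(K/Q) is generated by the two order-2 automorphisms sqrt(57) ↦ -sqrt(57) and sqrt(69) ↦ -sqrt(69), giving V_4.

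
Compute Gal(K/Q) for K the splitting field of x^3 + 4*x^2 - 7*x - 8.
Gal(K/Q) = S_3 (symmetric group of order 6)

Compute the discriminant of x^3 + (4)*x^2 + (-7)*x + (-8): Δ = 6508. Since Δ is not a rational square, the Galois group is not contained in A_3; it must be the full S_3 (irreducibility of the cubic rules out anything smaller).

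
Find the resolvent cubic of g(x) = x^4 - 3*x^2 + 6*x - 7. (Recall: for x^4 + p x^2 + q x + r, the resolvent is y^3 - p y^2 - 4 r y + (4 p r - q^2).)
h(y) = y^3 + 3*y^2 + 28*y + 48

Identify coefficients: p = -3, q = 6, r = -7.
Plug into h(y) = y^3 - p y^2 - 4 r y + (4 p r - q^2):
  h(y) = y^3 - (-3) y^2 - 4*(-7) y + (4*(-3)*(-7) - (6)^2)
       = y^3 + (3) y^2 + (28) y + (48).
Simplifying: h(y) = y^3 + 3*y^2 + 28*y + 48.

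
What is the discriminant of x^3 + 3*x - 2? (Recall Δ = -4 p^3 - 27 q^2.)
Δ = -216

For a depressed cubic x^3 + p x + q the discriminant is Δ = -4 p^3 - 27 q^2 = -4*(3)^3 - 27*(-2)^2 = -108 - 108 = -216.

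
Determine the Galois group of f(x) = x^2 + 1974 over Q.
Gal(K/Q) = Z/2Z (cyclic of order 2)

x^2 + 1974 is irreducible over Q since -1974 is not a rational square. The splitting field Q(sqrt(-1974)) has degree 2 over Q, and its unique nontrivial automorphism is sqrt(-1974) ↦ -sqrt(-1974). Hence Gal(Q(sqrt(-1974))/Q) = Z/2Z.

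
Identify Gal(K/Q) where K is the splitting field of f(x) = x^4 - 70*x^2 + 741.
Gal(K/Q) = V_4 (Klein four-group, Z/2Z × Z/2Z)

f factors as (x^2 - 57)(x^2 - 13), so the splitting field is K = Q(sqrt(57), sqrt(13)). The elements 57, 13, 741 are all non-squares in Q, so sqrt(57) and sqrt(13) generate independent quadratic extensions. Thus [K:Q] = 4 and Gal(K/Q) is generated by the two order-2 automorphisms sqrt(57) ↦ -sqrt(57) and sqrt(13) ↦ -sqrt(13), giving V_4.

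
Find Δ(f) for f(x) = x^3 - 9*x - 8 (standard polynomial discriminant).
Δ = 1188

For a depressed cubic x^3 + p x + q the discriminant is Δ = -4 p^3 - 27 q^2 = -4*(-9)^3 - 27*(-8)^2 = 2916 - 1728 = 1188.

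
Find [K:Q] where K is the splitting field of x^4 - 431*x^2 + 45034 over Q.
[K:Q] = 4

f factors as (x^2 - 178)(x^2 - 253); the splitting field is K = Q(sqrt(178), sqrt(253)). Since 178, 253, and 45034 are all non-squares in Q, the three subfields Q(sqrt(178)), Q(sqrt(253)), Q(sqrt(45034)) are distinct degree-2 extensions, so [K:Q] = 4 (Klein four Galois group).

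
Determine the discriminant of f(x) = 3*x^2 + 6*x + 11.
Δ = -96

For a quadratic a x^2 + b x + c the discriminant is Δ = b^2 - 4ac = (6)^2 - 4*(3)*(11) = 36 - (132) = -96.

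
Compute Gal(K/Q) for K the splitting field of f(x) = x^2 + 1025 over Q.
Gal(K/Q) = Z/2Z (cyclic of order 2)

x^2 + 1025 is irreducible over Q since -1025 is not a rational square. The splitting field Q(sqrt(-1025)) has degree 2 over Q, and its unique nontrivial automorphism is sqrt(-1025) ↦ -sqrt(-1025). Hence Gal(Q(sqrt(-1025))/Q) = Z/2Z.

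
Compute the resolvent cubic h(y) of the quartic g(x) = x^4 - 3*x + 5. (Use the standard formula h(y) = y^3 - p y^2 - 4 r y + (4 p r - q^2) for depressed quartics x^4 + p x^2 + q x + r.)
h(y) = y^3 - 20*y - 9

Identify coefficients: p = 0, q = -3, r = 5.
Plug into h(y) = y^3 - p y^2 - 4 r y + (4 p r - q^2):
  h(y) = y^3 - (0) y^2 - 4*(5) y + (4*(0)*(5) - (-3)^2)
       = y^3 + (0) y^2 + (-20) y + (-9).
Simplifying: h(y) = y^3 - 20*y - 9.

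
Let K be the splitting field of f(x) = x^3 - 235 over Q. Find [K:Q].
[K:Q] = 6

x^3 - 235 has one real root r = 235^(1/3) and two complex roots r*zeta_3, r*zeta_3^2 where zeta_3 = e^(2*pi*i/3). The splitting field is Q(r, zeta_3). [Q(r):Q] = 3 and [Q(zeta_3):Q] = 2 with gcd = 1, so [Q(r, zeta_3):Q] = 3 * 2 = 6.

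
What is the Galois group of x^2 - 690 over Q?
Gal(K/Q) = Z/2Z (cyclic of order 2)

x^2 - 690 is irreducible over Q since 690 is not a rational square. The splitting field Q(sqrt(690)) has degree 2 over Q, and its unique nontrivial automorphism is sqrt(690) ↦ -sqrt(690). Hence Gal(Q(sqrt(690))/Q) = Z/2Z.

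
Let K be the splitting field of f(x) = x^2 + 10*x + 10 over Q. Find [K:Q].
[K:Q] = 2

The discriminant of x^2 + (10)*x + (10) is b^2 - 4c = 100 - (40) = 60. Since 60 is not a perfect square in Q, the polynomial is irreducible over Q. Its two roots generate a degree-2 extension, so [K:Q] = 2.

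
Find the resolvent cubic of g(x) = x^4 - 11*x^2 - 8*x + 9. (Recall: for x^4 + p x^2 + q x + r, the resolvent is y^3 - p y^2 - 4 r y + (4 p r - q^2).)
h(y) = y^3 + 11*y^2 - 36*y - 460

Identify coefficients: p = -11, q = -8, r = 9.
Plug into h(y) = y^3 - p y^2 - 4 r y + (4 p r - q^2):
  h(y) = y^3 - (-11) y^2 - 4*(9) y + (4*(-11)*(9) - (-8)^2)
       = y^3 + (11) y^2 + (-36) y + (-460).
Simplifying: h(y) = y^3 + 11*y^2 - 36*y - 460.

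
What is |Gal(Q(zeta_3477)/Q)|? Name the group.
|Gal(Q(zeta_3477)/Q)| = phi(3477) = 2160; group ≅ (Z/3477Z)^* ≅ Z/2Z × Z/18Z × Z/60Z

The n-th cyclotomic polynomial Φ_3477(x) is the minimal polynomial of zeta_3477 over Q and has degree phi(3477) = 2160. So Q(zeta_3477) is a degree-2160 Galois extension with Galois group (Z/3477Z)^*. By CRT, (Z/3477Z)^* ≅ (Z/3Z)^* × (Z/19Z)^* × (Z/61Z)^*. Each prime-power unit group is (Z/3Z)^* ≅ Z/2Z; (Z/19Z)^* ≅ Z/18Z; (Z/61Z)^* ≅ Z/60Z. Hence Gal(Q(zeta_3477)/Q) ≅ Z/2Z × Z/18Z × Z/60Z.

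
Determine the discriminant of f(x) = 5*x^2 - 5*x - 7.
Δ = 165

For a quadratic a x^2 + b x + c the discriminant is Δ = b^2 - 4ac = (-5)^2 - 4*(5)*(-7) = 25 - (-140) = 165.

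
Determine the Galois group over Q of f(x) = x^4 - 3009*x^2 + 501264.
Gal(K/Q) = Z/2Z (cyclic of order 2)

f factors as (x^2 - 177)(x^2 - 2832), so the splitting field is K = Q(sqrt(177), sqrt(2832)). The squarefree part of 177 is 177 and the squarefree part of 2832 is also 177, so sqrt(177) and sqrt(2832) are both rational multiples of sqrt(177). Hence Q(sqrt(177)) = Q(sqrt(2832)) = Q(sqrt(177)), and the splitting field collapses to a single degree-2 extension with Galois group Z/2Z.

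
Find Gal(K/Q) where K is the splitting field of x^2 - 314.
Gal(K/Q) = Z/2Z (cyclic of order 2)

x^2 - 314 is irreducible over Q since 314 is not a rational square. The splitting field Q(sqrt(314)) has degree 2 over Q, and its unique nontrivial automorphism is sqrt(314) ↦ -sqrt(314). Hence Gal(Q(sqrt(314))/Q) = Z/2Z.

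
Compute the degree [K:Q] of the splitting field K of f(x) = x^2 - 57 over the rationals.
[K:Q] = 2

The polynomial x^2 - 57 is irreducible over Q since 57 is not a perfect square. Its splitting field is Q(sqrt(57)), which has degree 2 over Q.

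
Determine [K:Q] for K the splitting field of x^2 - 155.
[K:Q] = 2

The polynomial x^2 - 155 is irreducible over Q since 155 is not a perfect square. Its splitting field is Q(sqrt(155)), which has degree 2 over Q.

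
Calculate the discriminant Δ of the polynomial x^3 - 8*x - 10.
Δ = -652

For a depressed cubic x^3 + p x + q the discriminant is Δ = -4 p^3 - 27 q^2 = -4*(-8)^3 - 27*(-10)^2 = 2048 - 2700 = -652.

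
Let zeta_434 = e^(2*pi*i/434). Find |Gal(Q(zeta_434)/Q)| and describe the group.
|Gal(Q(zeta_434)/Q)| = phi(434) = 180; group ≅ (Z/434Z)^* ≅ Z/6Z × Z/30Z

The n-th cyclotomic polynomial Φ_434(x) is the minimal polynomial of zeta_434 over Q and has degree phi(434) = 180. So Q(zeta_434) is a degree-180 Galois extension with Galois group (Z/434Z)^*. By CRT, (Z/434Z)^* ≅ (Z/2Z)^* × (Z/7Z)^* × (Z/31Z)^*. Each prime-power unit group is (Z/2Z)^* ≅ trivial group (order 1); (Z/7Z)^* ≅ Z/6Z; (Z/31Z)^* ≅ Z/30Z. Hence Gal(Q(zeta_434)/Q) ≅ Z/6Z × Z/30Z.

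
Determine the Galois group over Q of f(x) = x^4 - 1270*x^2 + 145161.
Gal(K/Q) = Z/2Z (cyclic of order 2)

f factors as (x^2 - 1143)(x^2 - 127), so the splitting field is K = Q(sqrt(1143), sqrt(127)). The squarefree part of 1143 is 127 and the squarefree part of 127 is also 127, so sqrt(1143) and sqrt(127) are both rational multiples of sqrt(127). Hence Q(sqrt(1143)) = Q(sqrt(127)) = Q(sqrt(127)), and the splitting field collapses to a single degree-2 extension with Galois group Z/2Z.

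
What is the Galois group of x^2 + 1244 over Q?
Gal(K/Q) = Z/2Z (cyclic of order 2)

x^2 + 1244 is irreducible over Q since -1244 is not a rational square. The splitting field Q(sqrt(-1244)) has degree 2 over Q, and its unique nontrivial automorphism is sqrt(-1244) ↦ -sqrt(-1244). Hence Gal(Q(sqrt(-1244))/Q) = Z/2Z.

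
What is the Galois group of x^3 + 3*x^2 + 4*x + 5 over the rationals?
Gal(K/Q) = S_3 (symmetric group of order 6)

Compute the discriminant of x^3 + (3)*x^2 + (4)*x + (5): Δ = -247. Since Δ is not a rational square, the Galois group is not contained in A_3; it must be the full S_3 (irreducibility of the cubic rules out anything smaller).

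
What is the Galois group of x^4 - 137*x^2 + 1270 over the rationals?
Gal(K/Q) = V_4 (Klein four-group, Z/2Z × Z/2Z)

f factors as (x^2 - 127)(x^2 - 10), so the splitting field is K = Q(sqrt(127), sqrt(10)). The elements 127, 10, 1270 are all non-squares in Q, so sqrt(127) and sqrt(10) generate independent quadratic extensions. Thus [K:Q] = 4 and Gal(K/Q) is generated by the two order-2 automorphisms sqrt(127) ↦ -sqrt(127) and sqrt(10) ↦ -sqrt(10), giving V_4.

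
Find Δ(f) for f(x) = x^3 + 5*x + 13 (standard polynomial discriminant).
Δ = -5063

For a depressed cubic x^3 + p x + q the discriminant is Δ = -4 p^3 - 27 q^2 = -4*(5)^3 - 27*(13)^2 = -500 - 4563 = -5063.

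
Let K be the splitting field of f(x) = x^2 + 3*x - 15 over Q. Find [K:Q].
[K:Q] = 2

The discriminant of x^2 + (3)*x + (-15) is b^2 - 4c = 9 - (-60) = 69. Since 69 is not a perfect square in Q, the polynomial is irreducible over Q. Its two roots generate a degree-2 extension, so [K:Q] = 2.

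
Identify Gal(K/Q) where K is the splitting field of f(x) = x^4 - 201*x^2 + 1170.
Gal(K/Q) = V_4 (Klein four-group, Z/2Z × Z/2Z)

f factors as (x^2 - 195)(x^2 - 6), so the splitting field is K = Q(sqrt(195), sqrt(6)). The elements 195, 6, 1170 are all non-squares in Q, so sqrt(195) and sqrt(6) generate independent quadratic extensions. Thus [K:Q] = 4 and Gal(K/Q) is generated by the two order-2 automorphisms sqrt(195) ↦ -sqrt(195) and sqrt(6) ↦ -sqrt(6), giving V_4.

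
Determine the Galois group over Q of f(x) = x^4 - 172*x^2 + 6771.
Gal(K/Q) = V_4 (Klein four-group, Z/2Z × Z/2Z)

f factors as (x^2 - 111)(x^2 - 61), so the splitting field is K = Q(sqrt(111), sqrt(61)). The elements 111, 61, 6771 are all non-squares in Q, so sqrt(111) and sqrt(61) generate independent quadratic extensions. Thus [K:Q] = 4 and Gal(K/Q) is generated by the two order-2 automorphisms sqrt(111) ↦ -sqrt(111) and sqrt(61) ↦ -sqrt(61), giving V_4.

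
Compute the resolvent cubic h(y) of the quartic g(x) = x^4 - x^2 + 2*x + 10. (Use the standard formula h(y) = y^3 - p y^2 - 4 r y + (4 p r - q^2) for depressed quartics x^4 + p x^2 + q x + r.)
h(y) = y^3 + y^2 - 40*y - 44

Identify coefficients: p = -1, q = 2, r = 10.
Plug into h(y) = y^3 - p y^2 - 4 r y + (4 p r - q^2):
  h(y) = y^3 - (-1) y^2 - 4*(10) y + (4*(-1)*(10) - (2)^2)
       = y^3 + (1) y^2 + (-40) y + (-44).
Simplifying: h(y) = y^3 + y^2 - 40*y - 44.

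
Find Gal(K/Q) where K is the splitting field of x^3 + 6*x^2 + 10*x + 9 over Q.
Gal(K/Q) = S_3 (symmetric group of order 6)

Compute the discriminant of x^3 + (6)*x^2 + (10)*x + (9): Δ = -643. Since Δ is not a rational square, the Galois group is not contained in A_3; it must be the full S_3 (irreducibility of the cubic rules out anything smaller).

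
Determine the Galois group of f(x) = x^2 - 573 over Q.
Gal(K/Q) = Z/2Z (cyclic of order 2)

x^2 - 573 is irreducible over Q since 573 is not a rational square. The splitting field Q(sqrt(573)) has degree 2 over Q, and its unique nontrivial automorphism is sqrt(573) ↦ -sqrt(573). Hence Gal(Q(sqrt(573))/Q) = Z/2Z.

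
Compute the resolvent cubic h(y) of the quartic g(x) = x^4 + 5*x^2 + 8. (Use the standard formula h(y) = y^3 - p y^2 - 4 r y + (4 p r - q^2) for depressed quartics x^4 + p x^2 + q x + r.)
h(y) = y^3 - 5*y^2 - 32*y + 160

Identify coefficients: p = 5, q = 0, r = 8.
Plug into h(y) = y^3 - p y^2 - 4 r y + (4 p r - q^2):
  h(y) = y^3 - (5) y^2 - 4*(8) y + (4*(5)*(8) - (0)^2)
       = y^3 + (-5) y^2 + (-32) y + (160).
Simplifying: h(y) = y^3 - 5*y^2 - 32*y + 160.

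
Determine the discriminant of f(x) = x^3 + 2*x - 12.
Δ = -3920

For a depressed cubic x^3 + p x + q the discriminant is Δ = -4 p^3 - 27 q^2 = -4*(2)^3 - 27*(-12)^2 = -32 - 3888 = -3920.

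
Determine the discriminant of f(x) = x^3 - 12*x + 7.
Δ = 5589

For a depressed cubic x^3 + p x + q the discriminant is Δ = -4 p^3 - 27 q^2 = -4*(-12)^3 - 27*(7)^2 = 6912 - 1323 = 5589.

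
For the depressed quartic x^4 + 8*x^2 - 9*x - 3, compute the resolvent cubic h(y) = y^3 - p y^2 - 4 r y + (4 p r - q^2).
h(y) = y^3 - 8*y^2 + 12*y - 177

Identify coefficients: p = 8, q = -9, r = -3.
Plug into h(y) = y^3 - p y^2 - 4 r y + (4 p r - q^2):
  h(y) = y^3 - (8) y^2 - 4*(-3) y + (4*(8)*(-3) - (-9)^2)
       = y^3 + (-8) y^2 + (12) y + (-177).
Simplifying: h(y) = y^3 - 8*y^2 + 12*y - 177.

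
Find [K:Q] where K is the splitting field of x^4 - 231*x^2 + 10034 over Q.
[K:Q] = 4

f factors as (x^2 - 173)(x^2 - 58); the splitting field is K = Q(sqrt(173), sqrt(58)). Since 173, 58, and 10034 are all non-squares in Q, the three subfields Q(sqrt(173)), Q(sqrt(58)), Q(sqrt(10034)) are distinct degree-2 extensions, so [K:Q] = 4 (Klein four Galois group).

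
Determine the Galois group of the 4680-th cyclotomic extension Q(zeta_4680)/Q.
|Gal(Q(zeta_4680)/Q)| = phi(4680) = 1152; group ≅ (Z/4680Z)^* ≅ Z/2Z × Z/2Z × Z/4Z × Z/6Z × Z/12Z

The n-th cyclotomic polynomial Φ_4680(x) is the minimal polynomial of zeta_4680 over Q and has degree phi(4680) = 1152. So Q(zeta_4680) is a degree-1152 Galois extension with Galois group (Z/4680Z)^*. By CRT, (Z/4680Z)^* ≅ (Z/8Z)^* × (Z/9Z)^* × (Z/5Z)^* × (Z/13Z)^*. Each prime-power unit group is (Z/8Z)^* ≅ Z/2Z × Z/2Z; (Z/9Z)^* ≅ Z/6Z; (Z/5Z)^* ≅ Z/4Z; (Z/13Z)^* ≅ Z/12Z. Hence Gal(Q(zeta_4680)/Q) ≅ Z/2Z × Z/2Z × Z/4Z × Z/6Z × Z/12Z.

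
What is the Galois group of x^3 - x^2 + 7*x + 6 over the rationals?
Gal(K/Q) = S_3 (symmetric group of order 6)

Compute the discriminant of x^3 + (-1)*x^2 + (7)*x + (6): Δ = -3027. Since Δ is not a rational square, the Galois group is not contained in A_3; it must be the full S_3 (irreducibility of the cubic rules out anything smaller).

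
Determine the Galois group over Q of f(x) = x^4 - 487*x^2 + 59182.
Gal(K/Q) = V_4 (Klein four-group, Z/2Z × Z/2Z)

f factors as (x^2 - 233)(x^2 - 254), so the splitting field is K = Q(sqrt(233), sqrt(254)). The elements 233, 254, 59182 are all non-squares in Q, so sqrt(233) and sqrt(254) generate independent quadratic extensions. Thus [K:Q] = 4 and Gal(K/Q) is generated by the two order-2 automorphisms sqrt(233) ↦ -sqrt(233) and sqrt(254) ↦ -sqrt(254), giving V_4.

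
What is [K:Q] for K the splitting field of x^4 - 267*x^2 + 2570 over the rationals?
[K:Q] = 4

f factors as (x^2 - 10)(x^2 - 257); the splitting field is K = Q(sqrt(10), sqrt(257)). Since 10, 257, and 2570 are all non-squares in Q, the three subfields Q(sqrt(10)), Q(sqrt(257)), Q(sqrt(2570)) are distinct degree-2 extensions, so [K:Q] = 4 (Klein four Galois group).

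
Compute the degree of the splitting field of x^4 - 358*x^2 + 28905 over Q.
[K:Q] = 4

f factors as (x^2 - 123)(x^2 - 235); the splitting field is K = Q(sqrt(123), sqrt(235)). Since 123, 235, and 28905 are all non-squares in Q, the three subfields Q(sqrt(123)), Q(sqrt(235)), Q(sqrt(28905)) are distinct degree-2 extensions, so [K:Q] = 4 (Klein four Galois group).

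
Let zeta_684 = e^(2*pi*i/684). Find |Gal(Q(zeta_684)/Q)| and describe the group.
|Gal(Q(zeta_684)/Q)| = phi(684) = 216; group ≅ (Z/684Z)^* ≅ Z/2Z × Z/6Z × Z/18Z

The n-th cyclotomic polynomial Φ_684(x) is the minimal polynomial of zeta_684 over Q and has degree phi(684) = 216. So Q(zeta_684) is a degree-216 Galois extension with Galois group (Z/684Z)^*. By CRT, (Z/684Z)^* ≅ (Z/4Z)^* × (Z/9Z)^* × (Z/19Z)^*. Each prime-power unit group is (Z/4Z)^* ≅ Z/2Z; (Z/9Z)^* ≅ Z/6Z; (Z/19Z)^* ≅ Z/18Z. Hence Gal(Q(zeta_684)/Q) ≅ Z/2Z × Z/6Z × Z/18Z.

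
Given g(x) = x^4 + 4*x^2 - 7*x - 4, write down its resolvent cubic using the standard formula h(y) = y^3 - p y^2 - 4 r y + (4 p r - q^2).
h(y) = y^3 - 4*y^2 + 16*y - 113

Identify coefficients: p = 4, q = -7, r = -4.
Plug into h(y) = y^3 - p y^2 - 4 r y + (4 p r - q^2):
  h(y) = y^3 - (4) y^2 - 4*(-4) y + (4*(4)*(-4) - (-7)^2)
       = y^3 + (-4) y^2 + (16) y + (-113).
Simplifying: h(y) = y^3 - 4*y^2 + 16*y - 113.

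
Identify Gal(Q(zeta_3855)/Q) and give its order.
|Gal(Q(zeta_3855)/Q)| = phi(3855) = 2048; group ≅ (Z/3855Z)^* ≅ Z/2Z × Z/4Z × Z/256Z

The n-th cyclotomic polynomial Φ_3855(x) is the minimal polynomial of zeta_3855 over Q and has degree phi(3855) = 2048. So Q(zeta_3855) is a degree-2048 Galois extension with Galois group (Z/3855Z)^*. By CRT, (Z/3855Z)^* ≅ (Z/3Z)^* × (Z/5Z)^* × (Z/257Z)^*. Each prime-power unit group is (Z/3Z)^* ≅ Z/2Z; (Z/5Z)^* ≅ Z/4Z; (Z/257Z)^* ≅ Z/256Z. Hence Gal(Q(zeta_3855)/Q) ≅ Z/2Z × Z/4Z × Z/256Z.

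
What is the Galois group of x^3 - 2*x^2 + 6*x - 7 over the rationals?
Gal(K/Q) = S_3 (symmetric group of order 6)

Compute the discriminant of x^3 + (-2)*x^2 + (6)*x + (-7): Δ = -755. Since Δ is not a rational square, the Galois group is not contained in A_3; it must be the full S_3 (irreducibility of the cubic rules out anything smaller).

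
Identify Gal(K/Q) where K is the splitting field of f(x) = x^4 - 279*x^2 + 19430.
Gal(K/Q) = V_4 (Klein four-group, Z/2Z × Z/2Z)

f factors as (x^2 - 145)(x^2 - 134), so the splitting field is K = Q(sqrt(145), sqrt(134)). The elements 145, 134, 19430 are all non-squares in Q, so sqrt(145) and sqrt(134) generate independent quadratic extensions. Thus [K:Q] = 4 and Gal(K/Q) is generated by the two order-2 automorphisms sqrt(145) ↦ -sqrt(145) and sqrt(134) ↦ -sqrt(134), giving V_4.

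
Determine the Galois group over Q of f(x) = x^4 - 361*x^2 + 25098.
Gal(K/Q) = V_4 (Klein four-group, Z/2Z × Z/2Z)

f factors as (x^2 - 267)(x^2 - 94), so the splitting field is K = Q(sqrt(267), sqrt(94)). The elements 267, 94, 25098 are all non-squares in Q, so sqrt(267) and sqrt(94) generate independent quadratic extensions. Thus [K:Q] = 4 and Gal(K/Q) is generated by the two order-2 automorphisms sqrt(267) ↦ -sqrt(267) and sqrt(94) ↦ -sqrt(94), giving V_4.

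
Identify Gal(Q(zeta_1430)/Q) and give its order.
|Gal(Q(zeta_1430)/Q)| = phi(1430) = 480; group ≅ (Z/1430Z)^* ≅ Z/4Z × Z/10Z × Z/12Z

The n-th cyclotomic polynomial Φ_1430(x) is the minimal polynomial of zeta_1430 over Q and has degree phi(1430) = 480. So Q(zeta_1430) is a degree-480 Galois extension with Galois group (Z/1430Z)^*. By CRT, (Z/1430Z)^* ≅ (Z/2Z)^* × (Z/5Z)^* × (Z/11Z)^* × (Z/13Z)^*. Each prime-power unit group is (Z/2Z)^* ≅ trivial group (order 1); (Z/5Z)^* ≅ Z/4Z; (Z/11Z)^* ≅ Z/10Z; (Z/13Z)^* ≅ Z/12Z. Hence Gal(Q(zeta_1430)/Q) ≅ Z/4Z × Z/10Z × Z/12Z.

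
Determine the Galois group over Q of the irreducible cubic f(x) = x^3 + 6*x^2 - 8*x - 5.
Gal(K/Q) = S_3 (symmetric group of order 6)

Compute the discriminant of x^3 + (6)*x^2 + (-8)*x + (-5): Δ = 12317. Since Δ is not a rational square, the Galois group is not contained in A_3; it must be the full S_3 (irreducibility of the cubic rules out anything smaller).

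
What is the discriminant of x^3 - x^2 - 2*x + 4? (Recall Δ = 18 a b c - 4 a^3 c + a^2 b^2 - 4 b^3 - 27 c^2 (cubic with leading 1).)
Δ = -236

For x^3 + a x^2 + b x + c the discriminant is Δ = 18 a b c - 4 a^3 c + a^2 b^2 - 4 b^3 - 27 c^2.
Plug a = -1, b = -2, c = 4:
  18*(-1)*(-2)*(4) - 4*(-1)^3*(4) + (-1)^2*(-2)^2 - 4*(-2)^3 - 27*(4)^2
  = 144 + (16) + 4 + (32) + (-432)
  = -236.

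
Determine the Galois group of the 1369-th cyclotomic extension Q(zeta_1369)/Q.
|Gal(Q(zeta_1369)/Q)| = phi(1369) = 1332; group ≅ (Z/1369Z)^* ≅ Z/1332Z

The n-th cyclotomic polynomial Φ_1369(x) is the minimal polynomial of zeta_1369 over Q and has degree phi(1369) = 1332. So Q(zeta_1369) is a degree-1332 Galois extension with Galois group (Z/1369Z)^*. (Z/1369Z)^* is cyclic since 1369 is an odd prime power (or 4). Hence Gal(Q(zeta_1369)/Q) ≅ Z/1332Z.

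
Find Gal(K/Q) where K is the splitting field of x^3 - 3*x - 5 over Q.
Gal(K/Q) = S_3 (symmetric group of order 6)

Compute the discriminant of x^3 + (0)*x^2 + (-3)*x + (-5): Δ = -567. Since Δ is not a rational square, the Galois group is not contained in A_3; it must be the full S_3 (irreducibility of the cubic rules out anything smaller).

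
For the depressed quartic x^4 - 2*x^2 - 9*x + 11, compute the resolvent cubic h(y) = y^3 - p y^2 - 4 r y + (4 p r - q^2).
h(y) = y^3 + 2*y^2 - 44*y - 169

Identify coefficients: p = -2, q = -9, r = 11.
Plug into h(y) = y^3 - p y^2 - 4 r y + (4 p r - q^2):
  h(y) = y^3 - (-2) y^2 - 4*(11) y + (4*(-2)*(11) - (-9)^2)
       = y^3 + (2) y^2 + (-44) y + (-169).
Simplifying: h(y) = y^3 + 2*y^2 - 44*y - 169.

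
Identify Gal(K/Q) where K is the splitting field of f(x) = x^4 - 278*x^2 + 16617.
Gal(K/Q) = V_4 (Klein four-group, Z/2Z × Z/2Z)

f factors as (x^2 - 87)(x^2 - 191), so the splitting field is K = Q(sqrt(87), sqrt(191)). The elements 87, 191, 16617 are all non-squares in Q, so sqrt(87) and sqrt(191) generate independent quadratic extensions. Thus [K:Q] = 4 and Gal(K/Q) is generated by the two order-2 automorphisms sqrt(87) ↦ -sqrt(87) and sqrt(191) ↦ -sqrt(191), giving V_4.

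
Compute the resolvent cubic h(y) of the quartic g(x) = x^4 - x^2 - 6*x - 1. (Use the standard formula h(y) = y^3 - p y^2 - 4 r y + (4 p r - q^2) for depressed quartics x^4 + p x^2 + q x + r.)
h(y) = y^3 + y^2 + 4*y - 32

Identify coefficients: p = -1, q = -6, r = -1.
Plug into h(y) = y^3 - p y^2 - 4 r y + (4 p r - q^2):
  h(y) = y^3 - (-1) y^2 - 4*(-1) y + (4*(-1)*(-1) - (-6)^2)
       = y^3 + (1) y^2 + (4) y + (-32).
Simplifying: h(y) = y^3 + y^2 + 4*y - 32.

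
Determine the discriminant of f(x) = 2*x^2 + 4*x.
Δ = 16

For a quadratic a x^2 + b x + c the discriminant is Δ = b^2 - 4ac = (4)^2 - 4*(2)*(0) = 16 - (0) = 16.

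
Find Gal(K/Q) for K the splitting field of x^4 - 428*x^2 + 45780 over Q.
Gal(K/Q) = V_4 (Klein four-group, Z/2Z × Z/2Z)

f factors as (x^2 - 210)(x^2 - 218), so the splitting field is K = Q(sqrt(210), sqrt(218)). The elements 210, 218, 45780 are all non-squares in Q, so sqrt(210) and sqrt(218) generate independent quadratic extensions. Thus [K:Q] = 4 and Gal(K/Q) is generated by the two order-2 automorphisms sqrt(210) ↦ -sqrt(210) and sqrt(218) ↦ -sqrt(218), giving V_4.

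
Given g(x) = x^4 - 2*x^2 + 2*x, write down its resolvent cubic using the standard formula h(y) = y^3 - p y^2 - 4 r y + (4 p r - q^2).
h(y) = y^3 + 2*y^2 - 4

Identify coefficients: p = -2, q = 2, r = 0.
Plug into h(y) = y^3 - p y^2 - 4 r y + (4 p r - q^2):
  h(y) = y^3 - (-2) y^2 - 4*(0) y + (4*(-2)*(0) - (2)^2)
       = y^3 + (2) y^2 + (0) y + (-4).
Simplifying: h(y) = y^3 + 2*y^2 - 4.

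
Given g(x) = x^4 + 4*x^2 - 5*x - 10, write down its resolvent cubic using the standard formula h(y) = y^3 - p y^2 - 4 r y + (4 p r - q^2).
h(y) = y^3 - 4*y^2 + 40*y - 185

Identify coefficients: p = 4, q = -5, r = -10.
Plug into h(y) = y^3 - p y^2 - 4 r y + (4 p r - q^2):
  h(y) = y^3 - (4) y^2 - 4*(-10) y + (4*(4)*(-10) - (-5)^2)
       = y^3 + (-4) y^2 + (40) y + (-185).
Simplifying: h(y) = y^3 - 4*y^2 + 40*y - 185.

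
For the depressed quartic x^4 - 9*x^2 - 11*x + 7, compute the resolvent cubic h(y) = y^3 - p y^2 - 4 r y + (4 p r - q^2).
h(y) = y^3 + 9*y^2 - 28*y - 373

Identify coefficients: p = -9, q = -11, r = 7.
Plug into h(y) = y^3 - p y^2 - 4 r y + (4 p r - q^2):
  h(y) = y^3 - (-9) y^2 - 4*(7) y + (4*(-9)*(7) - (-11)^2)
       = y^3 + (9) y^2 + (-28) y + (-373).
Simplifying: h(y) = y^3 + 9*y^2 - 28*y - 373.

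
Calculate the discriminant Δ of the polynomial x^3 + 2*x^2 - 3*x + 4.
Δ = -848

For x^3 + a x^2 + b x + c the discriminant is Δ = 18 a b c - 4 a^3 c + a^2 b^2 - 4 b^3 - 27 c^2.
Plug a = 2, b = -3, c = 4:
  18*(2)*(-3)*(4) - 4*(2)^3*(4) + (2)^2*(-3)^2 - 4*(-3)^3 - 27*(4)^2
  = -432 + (-128) + 36 + (108) + (-432)
  = -848.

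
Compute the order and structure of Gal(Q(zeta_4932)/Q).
|Gal(Q(zeta_4932)/Q)| = phi(4932) = 1632; group ≅ (Z/4932Z)^* ≅ Z/2Z × Z/6Z × Z/136Z

The n-th cyclotomic polynomial Φ_4932(x) is the minimal polynomial of zeta_4932 over Q and has degree phi(4932) = 1632. So Q(zeta_4932) is a degree-1632 Galois extension with Galois group (Z/4932Z)^*. By CRT, (Z/4932Z)^* ≅ (Z/4Z)^* × (Z/9Z)^* × (Z/137Z)^*. Each prime-power unit group is (Z/4Z)^* ≅ Z/2Z; (Z/9Z)^* ≅ Z/6Z; (Z/137Z)^* ≅ Z/136Z. Hence Gal(Q(zeta_4932)/Q) ≅ Z/2Z × Z/6Z × Z/136Z.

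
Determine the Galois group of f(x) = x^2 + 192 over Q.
Gal(K/Q) = Z/2Z (cyclic of order 2)

x^2 + 192 is irreducible over Q since -192 is not a rational square. The splitting field Q(sqrt(-192)) has degree 2 over Q, and its unique nontrivial automorphism is sqrt(-192) ↦ -sqrt(-192). Hence Gal(Q(sqrt(-192))/Q) = Z/2Z.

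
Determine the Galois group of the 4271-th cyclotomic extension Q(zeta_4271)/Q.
|Gal(Q(zeta_4271)/Q)| = phi(4271) = 4270; group ≅ (Z/4271Z)^* ≅ Z/4270Z

The n-th cyclotomic polynomial Φ_4271(x) is the minimal polynomial of zeta_4271 over Q and has degree phi(4271) = 4270. So Q(zeta_4271) is a degree-4270 Galois extension with Galois group (Z/4271Z)^*. (Z/4271Z)^* is cyclic since 4271 is an odd prime power (or 4). Hence Gal(Q(zeta_4271)/Q) ≅ Z/4270Z.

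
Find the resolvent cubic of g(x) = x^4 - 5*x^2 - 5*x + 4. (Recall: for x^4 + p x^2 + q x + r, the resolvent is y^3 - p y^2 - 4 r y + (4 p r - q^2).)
h(y) = y^3 + 5*y^2 - 16*y - 105

Identify coefficients: p = -5, q = -5, r = 4.
Plug into h(y) = y^3 - p y^2 - 4 r y + (4 p r - q^2):
  h(y) = y^3 - (-5) y^2 - 4*(4) y + (4*(-5)*(4) - (-5)^2)
       = y^3 + (5) y^2 + (-16) y + (-105).
Simplifying: h(y) = y^3 + 5*y^2 - 16*y - 105.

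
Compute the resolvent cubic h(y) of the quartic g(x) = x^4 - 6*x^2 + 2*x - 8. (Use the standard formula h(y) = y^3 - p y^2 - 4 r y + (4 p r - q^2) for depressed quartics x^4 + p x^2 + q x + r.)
h(y) = y^3 + 6*y^2 + 32*y + 188

Identify coefficients: p = -6, q = 2, r = -8.
Plug into h(y) = y^3 - p y^2 - 4 r y + (4 p r - q^2):
  h(y) = y^3 - (-6) y^2 - 4*(-8) y + (4*(-6)*(-8) - (2)^2)
       = y^3 + (6) y^2 + (32) y + (188).
Simplifying: h(y) = y^3 + 6*y^2 + 32*y + 188.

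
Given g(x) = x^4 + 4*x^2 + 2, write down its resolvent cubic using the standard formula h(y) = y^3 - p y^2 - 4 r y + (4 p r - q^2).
h(y) = y^3 - 4*y^2 - 8*y + 32

Identify coefficients: p = 4, q = 0, r = 2.
Plug into h(y) = y^3 - p y^2 - 4 r y + (4 p r - q^2):
  h(y) = y^3 - (4) y^2 - 4*(2) y + (4*(4)*(2) - (0)^2)
       = y^3 + (-4) y^2 + (-8) y + (32).
Simplifying: h(y) = y^3 - 4*y^2 - 8*y + 32.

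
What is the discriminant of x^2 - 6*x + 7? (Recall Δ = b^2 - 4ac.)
Δ = 8

For a quadratic a x^2 + b x + c the discriminant is Δ = b^2 - 4ac = (-6)^2 - 4*(1)*(7) = 36 - (28) = 8.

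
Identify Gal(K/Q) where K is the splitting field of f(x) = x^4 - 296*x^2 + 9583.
Gal(K/Q) = V_4 (Klein four-group, Z/2Z × Z/2Z)

f factors as (x^2 - 259)(x^2 - 37), so the splitting field is K = Q(sqrt(259), sqrt(37)). The elements 259, 37, 9583 are all non-squares in Q, so sqrt(259) and sqrt(37) generate independent quadratic extensions. Thus [K:Q] = 4 and Gal(K/Q) is generated by the two order-2 automorphisms sqrt(259) ↦ -sqrt(259) and sqrt(37) ↦ -sqrt(37), giving V_4.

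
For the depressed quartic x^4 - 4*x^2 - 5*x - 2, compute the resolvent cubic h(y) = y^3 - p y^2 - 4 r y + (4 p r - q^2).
h(y) = y^3 + 4*y^2 + 8*y + 7

Identify coefficients: p = -4, q = -5, r = -2.
Plug into h(y) = y^3 - p y^2 - 4 r y + (4 p r - q^2):
  h(y) = y^3 - (-4) y^2 - 4*(-2) y + (4*(-4)*(-2) - (-5)^2)
       = y^3 + (4) y^2 + (8) y + (7).
Simplifying: h(y) = y^3 + 4*y^2 + 8*y + 7.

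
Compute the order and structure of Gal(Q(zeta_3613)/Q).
|Gal(Q(zeta_3613)/Q)| = phi(3613) = 3612; group ≅ (Z/3613Z)^* ≅ Z/3612Z

The n-th cyclotomic polynomial Φ_3613(x) is the minimal polynomial of zeta_3613 over Q and has degree phi(3613) = 3612. So Q(zeta_3613) is a degree-3612 Galois extension with Galois group (Z/3613Z)^*. (Z/3613Z)^* is cyclic since 3613 is an odd prime power (or 4). Hence Gal(Q(zeta_3613)/Q) ≅ Z/3612Z.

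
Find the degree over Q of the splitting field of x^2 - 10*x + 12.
[K:Q] = 2

The discriminant of x^2 + (-10)*x + (12) is b^2 - 4c = 100 - (48) = 52. Since 52 is not a perfect square in Q, the polynomial is irreducible over Q. Its two roots generate a degree-2 extension, so [K:Q] = 2.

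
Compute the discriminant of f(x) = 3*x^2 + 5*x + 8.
Δ = -71

For a quadratic a x^2 + b x + c the discriminant is Δ = b^2 - 4ac = (5)^2 - 4*(3)*(8) = 25 - (96) = -71.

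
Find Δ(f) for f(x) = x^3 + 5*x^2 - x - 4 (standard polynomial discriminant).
Δ = 1957

For x^3 + a x^2 + b x + c the discriminant is Δ = 18 a b c - 4 a^3 c + a^2 b^2 - 4 b^3 - 27 c^2.
Plug a = 5, b = -1, c = -4:
  18*(5)*(-1)*(-4) - 4*(5)^3*(-4) + (5)^2*(-1)^2 - 4*(-1)^3 - 27*(-4)^2
  = 360 + (2000) + 25 + (4) + (-432)
  = 1957.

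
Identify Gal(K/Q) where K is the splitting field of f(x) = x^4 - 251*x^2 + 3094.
Gal(K/Q) = V_4 (Klein four-group, Z/2Z × Z/2Z)

f factors as (x^2 - 13)(x^2 - 238), so the splitting field is K = Q(sqrt(13), sqrt(238)). The elements 13, 238, 3094 are all non-squares in Q, so sqrt(13) and sqrt(238) generate independent quadratic extensions. Thus [K:Q] = 4 and Gal(K/Q) is generated by the two order-2 automorphisms sqrt(13) ↦ -sqrt(13) and sqrt(238) ↦ -sqrt(238), giving V_4.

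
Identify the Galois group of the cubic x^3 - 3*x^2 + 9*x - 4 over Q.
Gal(K/Q) = S_3 (symmetric group of order 6)

Compute the discriminant of x^3 + (-3)*x^2 + (9)*x + (-4): Δ = -1107. Since Δ is not a rational square, the Galois group is not contained in A_3; it must be the full S_3 (irreducibility of the cubic rules out anything smaller).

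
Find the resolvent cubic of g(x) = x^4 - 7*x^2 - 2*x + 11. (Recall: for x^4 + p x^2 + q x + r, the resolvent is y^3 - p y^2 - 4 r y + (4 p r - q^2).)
h(y) = y^3 + 7*y^2 - 44*y - 312

Identify coefficients: p = -7, q = -2, r = 11.
Plug into h(y) = y^3 - p y^2 - 4 r y + (4 p r - q^2):
  h(y) = y^3 - (-7) y^2 - 4*(11) y + (4*(-7)*(11) - (-2)^2)
       = y^3 + (7) y^2 + (-44) y + (-312).
Simplifying: h(y) = y^3 + 7*y^2 - 44*y - 312.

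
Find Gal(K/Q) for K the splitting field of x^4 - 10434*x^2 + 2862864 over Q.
Gal(K/Q) = Z/2Z (cyclic of order 2)

f factors as (x^2 - 282)(x^2 - 10152), so the splitting field is K = Q(sqrt(282), sqrt(10152)). The squarefree part of 282 is 282 and the squarefree part of 10152 is also 282, so sqrt(282) and sqrt(10152) are both rational multiples of sqrt(282). Hence Q(sqrt(282)) = Q(sqrt(10152)) = Q(sqrt(282)), and the splitting field collapses to a single degree-2 extension with Galois group Z/2Z.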